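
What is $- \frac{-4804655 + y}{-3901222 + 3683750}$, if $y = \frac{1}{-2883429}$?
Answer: $- \frac{3463470390499}{156766267872} \approx -22.093$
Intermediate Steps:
$y = - \frac{1}{2883429} \approx -3.4681 \cdot 10^{-7}$
$- \frac{-4804655 + y}{-3901222 + 3683750} = - \frac{-4804655 - \frac{1}{2883429}}{-3901222 + 3683750} = - \frac{-13853881561996}{2883429 \left(-217472\right)} = - \frac{\left(-13853881561996\right) \left(-1\right)}{2883429 \cdot 217472} = \left(-1\right) \frac{3463470390499}{156766267872} = - \frac{3463470390499}{156766267872}$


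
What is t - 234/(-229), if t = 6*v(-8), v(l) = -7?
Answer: -9384/229 ≈ -40.978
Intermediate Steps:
t = -42 (t = 6*(-7) = -42)
t - 234/(-229) = -42 - 234/(-229) = -42 - 1/229*(-234) = -42 + 234/229 = -9384/229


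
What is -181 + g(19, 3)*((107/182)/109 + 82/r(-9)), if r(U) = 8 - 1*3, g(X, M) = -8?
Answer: -15485699/49595 ≈ -312.24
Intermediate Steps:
r(U) = 5 (r(U) = 8 - 3 = 5)
-181 + g(19, 3)*((107/182)/109 + 82/r(-9)) = -181 - 8*((107/182)/109 + 82/5) = -181 - 8*((107*(1/182))*(1/109) + 82*(1/5)) = -181 - 8*((107/182)*(1/109) + 82/5) = -181 - 8*(107/19838 + 82/5) = -181 - 8*1627251/99190 = -181 - 6509004/49595 = -15485699/49595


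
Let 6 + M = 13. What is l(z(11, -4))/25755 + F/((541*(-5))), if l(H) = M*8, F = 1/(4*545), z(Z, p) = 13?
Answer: 66040129/30374931900 ≈ 0.0021742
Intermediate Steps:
M = 7 (M = -6 + 13 = 7)
F = 1/2180 ≈ 0.00045872
l(H) = 56 (l(H) = 7*8 = 56)
l(z(11, -4))/25755 + F/((541*(-5))) = 56/25755 + 1/(2180*((541*(-5)))) = 56*(1/25755) + (1/2180)/(-2705) = 56/25755 + (1/2180)*(-1/2705) = 56/25755 - 1/5896900 = 66040129/30374931900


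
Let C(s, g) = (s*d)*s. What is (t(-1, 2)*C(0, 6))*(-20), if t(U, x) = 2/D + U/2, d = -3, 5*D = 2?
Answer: 0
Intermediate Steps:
D = 2/5 (D = (1/5)*2 = 2/5 ≈ 0.40000)
t(U, x) = 5 + U/2 (t(U, x) = 2/(2/5) + U/2 = 2*(5/2) + U*(1/2) = 5 + U/2)
C(s, g) = -3*s**2 (C(s, g) = (s*(-3))*s = (-3*s)*s = -3*s**2)
(t(-1, 2)*C(0, 6))*(-20) = ((5 + (1/2)*(-1))*(-3*0**2))*(-20) = ((5 - 1/2)*(-3*0))*(-20) = ((9/2)*0)*(-20) = 0*(-20) = 0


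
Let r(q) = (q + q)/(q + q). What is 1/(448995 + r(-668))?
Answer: 1/448996 ≈ 2.2272e-6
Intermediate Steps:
r(q) = 1 (r(q) = (2*q)/((2*q)) = (2*q)*(1/(2*q)) = 1)
1/(448995 + r(-668)) = 1/(448995 + 1) = 1/448996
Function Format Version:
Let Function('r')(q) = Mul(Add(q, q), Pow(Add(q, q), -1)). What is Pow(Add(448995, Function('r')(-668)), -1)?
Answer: Rational(1, 448996) ≈ 2.2272e-6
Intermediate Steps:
Function('r')(q) = 1 (Function('r')(q) = Mul(Mul(2, q), Pow(Mul(2, q), -1)) = Mul(Mul(2, q), Mul(Rational(1, 2), Pow(q, -1))) = 1)
Pow(Add(448995, Function('r')(-668)), -1) = Pow(Add(448995, 1), -1) = Pow(448996, -1) = Rational(1, 448996)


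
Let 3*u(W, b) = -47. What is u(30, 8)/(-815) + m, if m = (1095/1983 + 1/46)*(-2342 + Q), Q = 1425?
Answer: -39124847233/74342670 ≈ -526.28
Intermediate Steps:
u(W, b) = -47/3 (u(W, b) = (⅓)*(-47) = -47/3)
m = -16002567/30406 (m = (1095/1983 + 1/46)*(-2342 + 1425) = (1095*(1/1983) + 1/46)*(-917) = (365/661 + 1/46)*(-917) = (17451/30406)*(-917) = -16002567/30406 ≈ -526.30)
u(30, 8)/(-815) + m = -47/3/(-815) - 16002567/30406 = -47/3*(-1/815) - 16002567/30406 = 47/2445 - 16002567/30406 = -39124847233/74342670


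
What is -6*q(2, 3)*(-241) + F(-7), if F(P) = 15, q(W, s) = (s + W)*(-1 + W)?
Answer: 7245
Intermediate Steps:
q(W, s) = (-1 + W)*(W + s) (q(W, s) = (W + s)*(-1 + W) = (-1 + W)*(W + s))
-6*q(2, 3)*(-241) + F(-7) = -6*(2² - 1*2 - 1*3 + 2*3)*(-241) + 15 = -6*(4 - 2 - 3 + 6)*(-241) + 15 = -6*5*(-241) + 15 = -30*(-241) + 15 = 7230 + 15 = 7245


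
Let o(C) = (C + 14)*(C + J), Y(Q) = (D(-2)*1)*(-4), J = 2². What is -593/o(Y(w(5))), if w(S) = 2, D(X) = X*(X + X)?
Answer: -593/504 ≈ -1.1766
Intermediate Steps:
J = 4
D(X) = 2*X² (D(X) = X*(2*X) = 2*X²)
Y(Q) = -32 (Y(Q) = ((2*(-2)²)*1)*(-4) = ((2*4)*1)*(-4) = (8*1)*(-4) = 8*(-4) = -32)
o(C) = (4 + C)*(14 + C) (o(C) = (C + 14)*(C + 4) = (14 + C)*(4 + C) = (4 + C)*(14 + C))
-593/o(Y(w(5))) = -593/(56 + (-32)² + 18*(-32)) = -593/(56 + 1024 - 576) = -593/504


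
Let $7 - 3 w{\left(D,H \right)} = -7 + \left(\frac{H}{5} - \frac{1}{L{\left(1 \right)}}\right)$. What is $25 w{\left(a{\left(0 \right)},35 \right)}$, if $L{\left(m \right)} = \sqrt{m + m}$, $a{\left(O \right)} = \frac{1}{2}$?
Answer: $\frac{175}{3} + \frac{25 \sqrt{2}}{6} \approx 64.226$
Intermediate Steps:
$a{\left(O \right)} = \frac{1}{2}$
$L{\left(m \right)} = \sqrt{2} \sqrt{m}$ ($L{\left(m \right)} = \sqrt{2 m} = \sqrt{2} \sqrt{m}$)
$w{\left(D,H \right)} = \frac{14}{3} - \frac{H}{15} + \frac{\sqrt{2}}{6}$ ($w{\left(D,H \right)} = \frac{7}{3} - \frac{-7 + \left(\frac{H}{5} - \frac{1}{\sqrt{2} \sqrt{1}}\right)}{3} = \frac{7}{3} - \frac{-7 + \left(H \frac{1}{5} - \frac{1}{\sqrt{2} \cdot 1}\right)}{3} = \frac{7}{3} - \frac{-7 + \left(\frac{H}{5} - \frac{1}{\sqrt{2}}\right)}{3} = \frac{7}{3} - \frac{-7 + \left(\frac{H}{5} - \frac{\sqrt{2}}{2}\right)}{3} = \frac{7}{3} - \frac{-7 + \left(- \frac{\sqrt{2}}{2} + \frac{H}{5}\right)}{3} = \frac{7}{3} - \frac{-7 - \frac{\sqrt{2}}{2} + \frac{H}{5}}{3} = \frac{7}{3} + \left(\frac{7}{3} - \frac{H}{15} + \frac{\sqrt{2}}{6}\right) = \frac{14}{3} - \frac{H}{15} + \frac{\sqrt{2}}{6}$)
$25 w{\left(a{\left(0 \right)},35 \right)} = 25 \left(\frac{14}{3} - \frac{7}{3} + \frac{\sqrt{2}}{6}\right) = 25 \left(\frac{7}{3} + \frac{\sqrt{2}}{6}\right) = \frac{175}{3} + \frac{25 \sqrt{2}}{6}$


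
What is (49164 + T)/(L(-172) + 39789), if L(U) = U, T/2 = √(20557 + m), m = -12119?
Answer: 49164/39617 + 2*√8438/39617 ≈ 1.2456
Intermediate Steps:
T = 2*√8438 (T = 2*√(20557 - 12119) = 2*√8438 ≈ 183.72)
(49164 + T)/(L(-172) + 39789) = (49164 + 2*√8438)/(-172 + 39789) = (49164 + 2*√8438)/39617 = (49164 + 2*√8438)*(1/39617) = 49164/39617 + 2*√8438/39617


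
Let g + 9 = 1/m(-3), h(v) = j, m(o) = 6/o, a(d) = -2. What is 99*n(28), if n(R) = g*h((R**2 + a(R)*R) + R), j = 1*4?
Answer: -3762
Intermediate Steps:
j = 4
h(v) = 4
g = -19/2 (g = -9 + 1/(6/(-3)) = -9 + 1/(6*(-1/3)) = -9 + 1/(-2) = -9 - 1/2 = -19/2 ≈ -9.5000)
n(R) = -38 (n(R) = -19/2*4 = -38)
99*n(28) = 99*(-38) = -3762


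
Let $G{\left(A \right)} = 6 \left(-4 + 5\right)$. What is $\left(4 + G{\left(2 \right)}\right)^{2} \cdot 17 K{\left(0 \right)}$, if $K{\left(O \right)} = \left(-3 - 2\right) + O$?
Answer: $-8500$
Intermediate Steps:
$G{\left(A \right)} = 6$ ($G{\left(A \right)} = 6 \cdot 1 = 6$)
$K{\left(O \right)} = -5 + O$
$\left(4 + G{\left(2 \right)}\right)^{2} \cdot 17 K{\left(0 \right)} = \left(4 + 6\right)^{2} \cdot 17 \left(-5 + 0\right) = 10^{2} \cdot 17 \left(-5\right) = 100 \cdot 17 \left(-5\right) = 1700 \left(-5\right) = -8500$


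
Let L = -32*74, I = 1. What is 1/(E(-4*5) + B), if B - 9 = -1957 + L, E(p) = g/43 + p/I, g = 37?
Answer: -43/186411 ≈ -0.00023067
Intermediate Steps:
E(p) = 37/43 + p (E(p) = 37/43 + p/1 = 37*(1/43) + p*1 = 37/43 + p)
L = -2368
B = -4316 (B = 9 + (-1957 - 2368) = 9 - 4325 = -4316)
1/(E(-4*5) + B) = 1/((37/43 - 4*5) - 4316) = 1/((37/43 - 20) - 4316) = 1/(-823/43 - 4316) = 1/(-186411/43) = -43/186411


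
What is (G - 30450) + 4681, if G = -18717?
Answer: -44486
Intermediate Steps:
(G - 30450) + 4681 = (-18717 - 30450) + 4681 = -49167 + 4681 = -44486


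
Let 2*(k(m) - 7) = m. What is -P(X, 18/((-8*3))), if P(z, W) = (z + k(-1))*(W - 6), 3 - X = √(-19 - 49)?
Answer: 513/8 - 27*I*√17/2 ≈ 64.125 - 55.662*I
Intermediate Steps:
k(m) = 7 + m/2
X = 3 - 2*I*√17 (X = 3 - √(-19 - 49) = 3 - √(-68) = 3 - 2*I*√17 ≈ 3.0 - 8.2462*I)
P(z, W) = (-6 + W)*(13/2 + z) (P(z, W) = (z + (7 + (½)*(-1)))*(W - 6) = (z + (7 - ½))*(-6 + W) = (z + 13/2)*(-6 + W) = (13/2 + z)*(-6 + W) = (-6 + W)*(13/2 + z))
-P(X, 18/((-8*3))) = -(-39 - 6*(3 - 2*I*√17) + 13*(18/((-8*3)))/2 + (18/((-8*3)))*(3 - 2*I*√17)) = -(-39 + (-18 + 12*I*√17) + 13*(18/(-24))/2 + (18/(-24))*(3 - 2*I*√17)) = -(-39 + (-18 + 12*I*√17) + 13*(18*(-1/24))/2 + (18*(-1/24))*(3 - 2*I*√17)) = -(-39 + (-18 + 12*I*√17) + (13/2)*(-¾) - 3*(3 - 2*I*√17)/4) = -(-39 + (-18 + 12*I*√17) - 39/8 + (-9/4 + 3*I*√17/2)) = -(-513/8 + 27*I*√17/2) = 513/8 - 27*I*√17/2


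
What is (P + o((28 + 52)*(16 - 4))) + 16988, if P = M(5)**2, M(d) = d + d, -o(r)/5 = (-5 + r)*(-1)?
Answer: 21863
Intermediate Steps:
o(r) = -25 + 5*r (o(r) = -5*(-5 + r)*(-1) = -5*(5 - r) = -25 + 5*r)
M(d) = 2*d
P = 100 (P = (2*5)**2 = 10**2 = 100)
(P + o((28 + 52)*(16 - 4))) + 16988 = (100 + (-25 + 5*((28 + 52)*(16 - 4)))) + 16988 = (100 + (-25 + 5*(80*12))) + 16988 = (100 + (-25 + 5*960)) + 16988 = (100 + (-25 + 4800)) + 16988 = (100 + 4775) + 16988 = 4875 + 16988 = 21863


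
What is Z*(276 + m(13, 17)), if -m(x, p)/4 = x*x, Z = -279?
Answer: 111600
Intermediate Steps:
m(x, p) = -4*x² (m(x, p) = -4*x*x = -4*x²)
Z*(276 + m(13, 17)) = -279*(276 - 4*13²) = -279*(276 - 4*169) = -279*(276 - 676) = -279*(-400) = 111600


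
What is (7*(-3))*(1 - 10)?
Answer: 189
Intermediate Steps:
(7*(-3))*(1 - 10) = -21*(-9) = 189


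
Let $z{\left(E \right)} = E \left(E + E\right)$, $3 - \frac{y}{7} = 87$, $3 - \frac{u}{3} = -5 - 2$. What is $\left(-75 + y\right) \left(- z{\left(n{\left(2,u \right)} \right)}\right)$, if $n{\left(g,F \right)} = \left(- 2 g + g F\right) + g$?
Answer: $4460664$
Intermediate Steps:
$u = 30$ ($u = 9 - 3 \left(-5 - 2\right) = 9 - -21 = 9 + 21 = 30$)
$n{\left(g,F \right)} = - g + F g$ ($n{\left(g,F \right)} = \left(- 2 g + F g\right) + g = - g + F g$)
$y = -588$ ($y = 21 - 609 = -588$)
$z{\left(E \right)} = 2 E^{2}$ ($z{\left(E \right)} = E 2 E = 2 E^{2}$)
$\left(-75 + y\right) \left(- z{\left(n{\left(2,u \right)} \right)}\right) = \left(-75 - 588\right) \left(- 2 \left(2 \left(-1 + 30\right)\right)^{2}\right) = - 663 \left(- 2 \left(2 \cdot 29\right)^{2}\right) = - 663 \left(- 2 \cdot 58^{2}\right) = - 663 \left(- 2 \cdot 3364\right) = - 663 \left(\left(-1\right) 6728\right) = \left(-663\right) \left(-6728\right) = 4460664$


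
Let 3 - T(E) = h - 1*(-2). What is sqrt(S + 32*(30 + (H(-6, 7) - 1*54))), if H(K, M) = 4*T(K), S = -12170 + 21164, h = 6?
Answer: sqrt(7586) ≈ 87.098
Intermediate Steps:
S = 8994
T(E) = -5 (T(E) = 3 - (6 - 1*(-2)) = 3 - (6 + 2) = 3 - 1*8 = 3 - 8 = -5)
H(K, M) = -20 (H(K, M) = 4*(-5) = -20)
sqrt(S + 32*(30 + (H(-6, 7) - 1*54))) = sqrt(8994 + 32*(30 + (-20 - 1*54))) = sqrt(8994 + 32*(30 + (-20 - 54))) = sqrt(8994 + 32*(30 - 74)) = sqrt(8994 + 32*(-44)) = sqrt(8994 - 1408) = sqrt(7586)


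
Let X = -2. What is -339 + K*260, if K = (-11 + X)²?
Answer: 43601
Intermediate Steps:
K = 169 (K = (-11 - 2)² = (-13)² = 169)
-339 + K*260 = -339 + 169*260 = -339 + 43940 = 43601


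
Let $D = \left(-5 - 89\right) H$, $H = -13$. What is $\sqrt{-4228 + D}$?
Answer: $3 i \sqrt{334} \approx 54.827 i$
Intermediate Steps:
$D = 1222$ ($D = \left(-5 - 89\right) \left(-13\right) = \left(-94\right) \left(-13\right) = 1222$)
$\sqrt{-4228 + D} = \sqrt{-4228 + 1222} = \sqrt{-3006} = 3 i \sqrt{334}$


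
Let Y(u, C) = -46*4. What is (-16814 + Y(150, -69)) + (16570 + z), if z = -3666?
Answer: -4094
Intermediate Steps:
Y(u, C) = -184
(-16814 + Y(150, -69)) + (16570 + z) = (-16814 - 184) + (16570 - 3666) = -16998 + 12904 = -4094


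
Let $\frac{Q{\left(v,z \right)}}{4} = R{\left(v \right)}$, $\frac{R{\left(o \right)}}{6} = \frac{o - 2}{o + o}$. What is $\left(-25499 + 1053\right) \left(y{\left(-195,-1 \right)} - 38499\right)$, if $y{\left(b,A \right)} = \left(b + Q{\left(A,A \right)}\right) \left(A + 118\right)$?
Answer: $1395915492$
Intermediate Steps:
$R{\left(o \right)} = \frac{3 \left(-2 + o\right)}{o}$ ($R{\left(o \right)} = 6 \frac{o - 2}{o + o} = 6 \frac{-2 + o}{2 o} = \frac{3 \left(-2 + o\right)}{o}$)
$Q{\left(v,z \right)} = 12 - \frac{24}{v}$ ($Q{\left(v,z \right)} = 4 \left(3 - \frac{6}{v}\right) = 12 - \frac{24}{v}$)
$y{\left(b,A \right)} = \left(118 + A\right) \left(12 + b - \frac{24}{A}\right)$ ($y{\left(b,A \right)} = \left(b + \left(12 - \frac{24}{A}\right)\right) \left(A + 118\right) = \left(12 + b - \frac{24}{A}\right) \left(118 + A\right) = \left(118 + A\right) \left(12 + b - \frac{24}{A}\right)$)
$\left(-25499 + 1053\right) \left(y{\left(-195,-1 \right)} - 38499\right) = \left(-25499 + 1053\right) \left(\left(1392 - \frac{2832}{-1} + 12 \left(-1\right) + 118 \left(-195\right) - -195\right) - 38499\right) = - 24446 \left(\left(1392 - -2832 - 12 - 23010 + 195\right) - 38499\right) = - 24446 \left(\left(1392 + 2832 - 12 - 23010 + 195\right) - 38499\right) = - 24446 \left(-18603 - 38499\right) = \left(-24446\right) \left(-57102\right) = 1395915492$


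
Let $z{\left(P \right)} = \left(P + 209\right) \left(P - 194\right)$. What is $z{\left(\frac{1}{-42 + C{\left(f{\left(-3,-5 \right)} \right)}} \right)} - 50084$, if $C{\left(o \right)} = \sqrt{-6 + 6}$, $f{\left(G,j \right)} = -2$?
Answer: $- \frac{159871949}{1764} \approx -90630.0$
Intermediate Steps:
$C{\left(o \right)} = 0$ ($C{\left(o \right)} = \sqrt{0} = 0$)
$z{\left(P \right)} = \left(-194 + P\right) \left(209 + P\right)$ ($z{\left(P \right)} = \left(209 + P\right) \left(-194 + P\right) = \left(-194 + P\right) \left(209 + P\right)$)
$z{\left(\frac{1}{-42 + C{\left(f{\left(-3,-5 \right)} \right)}} \right)} - 50084 = \left(-40546 + \left(\frac{1}{-42 + 0}\right)^{2} + \frac{15}{-42 + 0}\right) - 50084 = \left(-40546 + \left(\frac{1}{-42}\right)^{2} + \frac{15}{-42}\right) - 50084 = \left(-40546 + \left(- \frac{1}{42}\right)^{2} + 15 \left(- \frac{1}{42}\right)\right) - 50084 = \left(-40546 + \frac{1}{1764} - \frac{5}{14}\right) - 50084 = - \frac{71523773}{1764} - 50084 = - \frac{159871949}{1764}$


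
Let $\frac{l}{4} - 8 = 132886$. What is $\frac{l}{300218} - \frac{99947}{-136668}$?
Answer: $\frac{51327658607}{20515096812} \approx 2.5019$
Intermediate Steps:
$l = 531576$ ($l = 32 + 4 \cdot 132886 = 32 + 531544 = 531576$)
$\frac{l}{300218} - \frac{99947}{-136668} = \frac{531576}{300218} - \frac{99947}{-136668} = 531576 \cdot \frac{1}{300218} - - \frac{99947}{136668} = \frac{265788}{150109} + \frac{99947}{136668} = \frac{51327658607}{20515096812}$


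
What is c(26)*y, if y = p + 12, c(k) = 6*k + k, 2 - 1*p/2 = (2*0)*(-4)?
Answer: 2912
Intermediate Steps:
p = 4 (p = 4 - 2*2*0*(-4) = 4 - 0*(-4) = 4 - 2*0 = 4 + 0 = 4)
c(k) = 7*k
y = 16 (y = 4 + 12 = 16)
c(26)*y = (7*26)*16 = 182*16 = 2912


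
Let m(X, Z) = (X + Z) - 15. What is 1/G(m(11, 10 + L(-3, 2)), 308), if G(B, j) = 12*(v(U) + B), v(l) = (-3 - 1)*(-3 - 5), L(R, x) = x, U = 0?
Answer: 1/480 ≈ 0.0020833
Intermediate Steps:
m(X, Z) = -15 + X + Z
v(l) = 32 (v(l) = -4*(-8) = 32)
G(B, j) = 384 + 12*B (G(B, j) = 12*(32 + B) = 384 + 12*B)
1/G(m(11, 10 + L(-3, 2)), 308) = 1/(384 + 12*(-15 + 11 + (10 + 2))) = 1/(384 + 12*(-15 + 11 + 12)) = 1/(384 + 12*8) = 1/(384 + 96) = 1/480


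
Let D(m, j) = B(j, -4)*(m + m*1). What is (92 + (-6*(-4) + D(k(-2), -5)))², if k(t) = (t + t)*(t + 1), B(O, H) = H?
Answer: 7056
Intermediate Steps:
k(t) = 2*t*(1 + t) (k(t) = (2*t)*(1 + t) = 2*t*(1 + t))
D(m, j) = -8*m (D(m, j) = -4*(m + m*1) = -4*(m + m) = -8*m)
(92 + (-6*(-4) + D(k(-2), -5)))² = (92 + (-6*(-4) - 16*(-2)*(1 - 2)))² = (92 + (24 - 16*(-2)*(-1)))² = (92 + (24 - 8*4))² = (92 + (24 - 32))² = (92 - 8)² = 84² = 7056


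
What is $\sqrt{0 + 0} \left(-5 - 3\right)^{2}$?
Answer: $0$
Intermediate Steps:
$\sqrt{0 + 0} \left(-5 - 3\right)^{2} = \sqrt{0} \left(-8\right)^{2} = 0 \cdot 64 = 0$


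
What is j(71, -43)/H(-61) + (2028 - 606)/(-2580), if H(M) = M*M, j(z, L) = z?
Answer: -851347/1600030 ≈ -0.53208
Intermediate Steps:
H(M) = M²
j(71, -43)/H(-61) + (2028 - 606)/(-2580) = 71/((-61)²) + (2028 - 606)/(-2580) = 71/3721 + 1422*(-1/2580) = 71*(1/3721) - 237/430 = 71/3721 - 237/430 = -851347/1600030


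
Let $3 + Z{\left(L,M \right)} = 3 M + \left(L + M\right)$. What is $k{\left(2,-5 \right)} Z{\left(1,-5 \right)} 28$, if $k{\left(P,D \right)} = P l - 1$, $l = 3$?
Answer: $-3080$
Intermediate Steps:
$k{\left(P,D \right)} = -1 + 3 P$ ($k{\left(P,D \right)} = P 3 - 1 = 3 P - 1 = -1 + 3 P$)
$Z{\left(L,M \right)} = -3 + L + 4 M$ ($Z{\left(L,M \right)} = -3 + \left(3 M + \left(L + M\right)\right) = -3 + \left(L + 4 M\right) = -3 + L + 4 M$)
$k{\left(2,-5 \right)} Z{\left(1,-5 \right)} 28 = \left(-1 + 3 \cdot 2\right) \left(-3 + 1 + 4 \left(-5\right)\right) 28 = \left(-1 + 6\right) \left(-3 + 1 - 20\right) 28 = 5 \left(-22\right) 28 = \left(-110\right) 28 = -3080$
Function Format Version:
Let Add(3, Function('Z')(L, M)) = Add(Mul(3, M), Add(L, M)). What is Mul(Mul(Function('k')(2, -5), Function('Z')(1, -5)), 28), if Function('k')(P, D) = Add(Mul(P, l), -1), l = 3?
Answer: -3080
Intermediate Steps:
Function('k')(P, D) = Add(-1, Mul(3, P)) (Function('k')(P, D) = Add(Mul(P, 3), -1) = Add(Mul(3, P), -1) = Add(-1, Mul(3, P)))
Function('Z')(L, M) = Add(-3, L, Mul(4, M)) (Function('Z')(L, M) = Add(-3, Add(Mul(3, M), Add(L, M))) = Add(-3, Add(L, Mul(4, M))) = Add(-3, L, Mul(4, M)))
Mul(Mul(Function('k')(2, -5), Function('Z')(1, -5)), 28) = Mul(Mul(Add(-1, Mul(3, 2)), Add(-3, 1, Mul(4, -5))), 28) = Mul(Mul(Add(-1, 6), Add(-3, 1, -20)), 28) = Mul(Mul(5, -22), 28) = Mul(-110, 28) = -3080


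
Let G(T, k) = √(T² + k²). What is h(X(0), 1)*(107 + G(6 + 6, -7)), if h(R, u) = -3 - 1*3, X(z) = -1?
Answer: -642 - 6*√193 ≈ -725.35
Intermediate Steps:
h(R, u) = -6 (h(R, u) = -3 - 3 = -6)
h(X(0), 1)*(107 + G(6 + 6, -7)) = -6*(107 + √((6 + 6)² + (-7)²)) = -6*(107 + √(12² + 49)) = -6*(107 + √(144 + 49)) = -6*(107 + √193) = -642 - 6*√193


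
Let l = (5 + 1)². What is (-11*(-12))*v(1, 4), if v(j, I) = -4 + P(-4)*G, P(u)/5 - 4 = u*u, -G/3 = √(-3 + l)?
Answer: -528 - 39600*√33 ≈ -2.2801e+5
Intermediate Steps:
l = 36 (l = 6² = 36)
G = -3*√33 (G = -3*√(-3 + 36) = -3*√33 ≈ -17.234)
P(u) = 20 + 5*u² (P(u) = 20 + 5*(u*u) = 20 + 5*u²)
v(j, I) = -4 - 300*√33 (v(j, I) = -4 + (20 + 5*(-4)²)*(-3*√33) = -4 + (20 + 5*16)*(-3*√33) = -4 + (20 + 80)*(-3*√33) = -4 + 100*(-3*√33) = -4 - 300*√33)
(-11*(-12))*v(1, 4) = (-11*(-12))*(-4 - 300*√33) = 132*(-4 - 300*√33) = -528 - 39600*√33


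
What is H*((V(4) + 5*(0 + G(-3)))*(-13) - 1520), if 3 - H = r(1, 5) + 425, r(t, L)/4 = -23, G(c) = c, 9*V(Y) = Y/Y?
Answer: 1313180/3 ≈ 4.3773e+5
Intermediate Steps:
V(Y) = ⅑ (V(Y) = (Y/Y)/9 = (⅑)*1 = ⅑)
r(t, L) = -92 (r(t, L) = 4*(-23) = -92)
H = -330 (H = 3 - (-92 + 425) = 3 - 1*333 = 3 - 333 = -330)
H*((V(4) + 5*(0 + G(-3)))*(-13) - 1520) = -330*((⅑ + 5*(0 - 3))*(-13) - 1520) = -330*((⅑ + 5*(-3))*(-13) - 1520) = -330*((⅑ - 15)*(-13) - 1520) = -330*(-134/9*(-13) - 1520) = -330*(1742/9 - 1520) = -330*(-11938/9) = 1313180/3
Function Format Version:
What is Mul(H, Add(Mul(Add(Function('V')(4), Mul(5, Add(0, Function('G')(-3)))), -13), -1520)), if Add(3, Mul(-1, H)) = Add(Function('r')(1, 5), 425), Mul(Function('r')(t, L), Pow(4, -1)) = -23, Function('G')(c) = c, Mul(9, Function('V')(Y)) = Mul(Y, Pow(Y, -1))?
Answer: Rational(1313180, 3) ≈ 4.3773e+5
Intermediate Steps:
Function('V')(Y) = Rational(1, 9) (Function('V')(Y) = Mul(Rational(1, 9), Mul(Y, Pow(Y, -1))) = Mul(Rational(1, 9), 1) = Rational(1, 9))
Function('r')(t, L) = -92 (Function('r')(t, L) = Mul(4, -23) = -92)
H = -330 (H = Add(3, Mul(-1, Add(-92, 425))) = Add(3, Mul(-1, 333)) = Add(3, -333) = -330)
Mul(H, Add(Mul(Add(Function('V')(4), Mul(5, Add(0, Function('G')(-3)))), -13), -1520)) = Mul(-330, Add(Mul(Add(Rational(1, 9), Mul(5, Add(0, -3))), -13), -1520)) = Mul(-330, Add(Mul(Add(Rational(1, 9), Mul(5, -3)), -13), -1520)) = Mul(-330, Add(Mul(Add(Rational(1, 9), -15), -13), -1520)) = Mul(-330, Add(Mul(Rational(-134, 9), -13), -1520)) = Mul(-330, Add(Rational(1742, 9), -1520)) = Mul(-330, Rational(-11938, 9)) = Rational(1313180, 3)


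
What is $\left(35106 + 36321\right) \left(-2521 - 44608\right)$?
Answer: $-3366283083$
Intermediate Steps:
$\left(35106 + 36321\right) \left(-2521 - 44608\right) = 71427 \left(-47129\right) = -3366283083$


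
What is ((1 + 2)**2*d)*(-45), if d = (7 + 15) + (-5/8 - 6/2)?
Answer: -59535/8 ≈ -7441.9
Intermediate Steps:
d = 147/8 (d = 22 + (-5*1/8 - 6*1/2) = 22 + (-5/8 - 3) = 22 - 29/8 = 147/8 ≈ 18.375)
((1 + 2)**2*d)*(-45) = ((1 + 2)**2*(147/8))*(-45) = (3**2*(147/8))*(-45) = (9*(147/8))*(-45) = (1323/8)*(-45) = -59535/8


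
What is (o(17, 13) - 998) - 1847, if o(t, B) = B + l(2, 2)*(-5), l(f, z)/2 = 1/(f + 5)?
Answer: -19834/7 ≈ -2833.4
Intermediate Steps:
l(f, z) = 2/(5 + f) (l(f, z) = 2/(f + 5) = 2/(5 + f))
o(t, B) = -10/7 + B (o(t, B) = B + (2/(5 + 2))*(-5) = B + (2/7)*(-5) = B - 10/7 = -10/7 + B)
(o(17, 13) - 998) - 1847 = ((-10/7 + 13) - 998) - 1847 = (81/7 - 998) - 1847 = -6905/7 - 1847 = -19834/7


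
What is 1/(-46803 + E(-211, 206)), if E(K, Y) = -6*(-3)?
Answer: -1/46785 ≈ -2.1374e-5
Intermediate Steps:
E(K, Y) = 18
1/(-46803 + E(-211, 206)) = 1/(-46803 + 18) = 1/(-46785) = -1/46785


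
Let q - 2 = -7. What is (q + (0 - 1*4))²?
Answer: 81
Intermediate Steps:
q = -5 (q = 2 - 7 = -5)
(q + (0 - 1*4))² = (-5 + (0 - 1*4))² = (-5 + (0 - 4))² = (-5 - 4)² = (-9)² = 81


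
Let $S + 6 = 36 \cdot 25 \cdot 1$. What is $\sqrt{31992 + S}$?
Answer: $9 \sqrt{406} \approx 181.34$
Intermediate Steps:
$S = 894$ ($S = -6 + 36 \cdot 25 \cdot 1 = -6 + 900 \cdot 1 = -6 + 900 = 894$)
$\sqrt{31992 + S} = \sqrt{31992 + 894} = \sqrt{32886} = 9 \sqrt{406}$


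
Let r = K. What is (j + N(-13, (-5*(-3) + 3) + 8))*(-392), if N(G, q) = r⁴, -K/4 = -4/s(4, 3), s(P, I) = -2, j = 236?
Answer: -1698144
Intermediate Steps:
K = -8 (K = -(-16)/(-2) = -(-16)*(-1)/2 = -4*2 = -8)
r = -8
N(G, q) = 4096 (N(G, q) = (-8)⁴ = 4096)
(j + N(-13, (-5*(-3) + 3) + 8))*(-392) = (236 + 4096)*(-392) = 4332*(-392) = -1698144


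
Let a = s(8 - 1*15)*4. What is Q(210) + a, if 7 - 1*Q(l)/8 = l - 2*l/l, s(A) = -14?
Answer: -1664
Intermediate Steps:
Q(l) = 72 - 8*l (Q(l) = 56 - 8*(l - 2*l/l) = 56 - 8*(l - 2*1) = 56 - 8*(l - 2) = 56 - 8*(-2 + l) = 56 + (16 - 8*l) = 72 - 8*l)
a = -56 (a = -14*4 = -56)
Q(210) + a = (72 - 8*210) - 56 = (72 - 1680) - 56 = -1608 - 56 = -1664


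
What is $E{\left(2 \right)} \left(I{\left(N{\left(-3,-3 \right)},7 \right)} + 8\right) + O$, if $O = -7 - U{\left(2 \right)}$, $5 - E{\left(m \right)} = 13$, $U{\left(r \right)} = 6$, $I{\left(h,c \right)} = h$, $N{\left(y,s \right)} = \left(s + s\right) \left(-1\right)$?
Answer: $-125$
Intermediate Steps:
$N{\left(y,s \right)} = - 2 s$ ($N{\left(y,s \right)} = 2 s \left(-1\right) = - 2 s$)
$E{\left(m \right)} = -8$ ($E{\left(m \right)} = 5 - 13 = -8$)
$O = -13$ ($O = -7 - 6 = -13$)
$E{\left(2 \right)} \left(I{\left(N{\left(-3,-3 \right)},7 \right)} + 8\right) + O = - 8 \left(\left(-2\right) \left(-3\right) + 8\right) - 13 = - 8 \left(6 + 8\right) - 13 = \left(-8\right) 14 - 13 = -112 - 13 = -125$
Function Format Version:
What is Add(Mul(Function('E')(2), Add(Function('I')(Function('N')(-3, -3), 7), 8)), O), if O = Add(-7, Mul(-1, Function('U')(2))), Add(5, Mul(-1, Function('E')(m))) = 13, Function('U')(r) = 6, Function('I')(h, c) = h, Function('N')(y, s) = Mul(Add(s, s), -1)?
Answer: -125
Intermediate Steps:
Function('N')(y, s) = Mul(-2, s) (Function('N')(y, s) = Mul(Mul(2, s), -1) = Mul(-2, s))
Function('E')(m) = -8 (Function('E')(m) = Add(5, Mul(-1, 13)) = Add(5, -13) = -8)
O = -13 (O = Add(-7, Mul(-1, 6)) = Add(-7, -6) = -13)
Add(Mul(Function('E')(2), Add(Function('I')(Function('N')(-3, -3), 7), 8)), O) = Add(Mul(-8, Add(Mul(-2, -3), 8)), -13) = Add(Mul(-8, Add(6, 8)), -13) = Add(Mul(-8, 14), -13) = Add(-112, -13) = -125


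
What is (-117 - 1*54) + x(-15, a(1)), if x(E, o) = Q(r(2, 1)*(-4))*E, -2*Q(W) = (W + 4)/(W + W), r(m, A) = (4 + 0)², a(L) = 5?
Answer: -10719/64 ≈ -167.48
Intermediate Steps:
r(m, A) = 16 (r(m, A) = 4² = 16)
Q(W) = -(4 + W)/(4*W) (Q(W) = -(W + 4)/(2*(W + W)) = -(4 + W)/(2*(2*W)) = -(4 + W)*1/(2*W)/2 = -(4 + W)/(4*W))
x(E, o) = -15*E/64 (x(E, o) = ((-4 - 16*(-4))/(4*((16*(-4)))))*E = ((¼)*(-4 - 1*(-64))/(-64))*E = ((¼)*(-1/64)*(-4 + 64))*E = ((¼)*(-1/64)*60)*E = -15*E/64)
(-117 - 1*54) + x(-15, a(1)) = (-117 - 1*54) - 15/64*(-15) = (-117 - 54) + 225/64 = -171 + 225/64 = -10719/64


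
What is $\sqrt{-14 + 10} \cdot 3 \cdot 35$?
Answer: $210 i \approx 210.0 i$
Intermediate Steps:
$\sqrt{-14 + 10} \cdot 3 \cdot 35 = \sqrt{-4} \cdot 3 \cdot 35 = 2 i 3 \cdot 35 = 6 i 35 = 210 i$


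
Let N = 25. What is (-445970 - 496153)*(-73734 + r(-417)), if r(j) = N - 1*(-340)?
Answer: 69122622387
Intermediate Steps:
r(j) = 365 (r(j) = 25 - 1*(-340) = 25 + 340 = 365)
(-445970 - 496153)*(-73734 + r(-417)) = (-445970 - 496153)*(-73734 + 365) = -942123*(-73369) = 69122622387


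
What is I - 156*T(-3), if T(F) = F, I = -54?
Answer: 414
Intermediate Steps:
I - 156*T(-3) = -54 - 156*(-3) = -54 + 468 = 414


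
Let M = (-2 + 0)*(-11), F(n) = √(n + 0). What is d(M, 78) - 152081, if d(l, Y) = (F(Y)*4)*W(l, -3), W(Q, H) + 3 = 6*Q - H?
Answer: -152081 + 528*√78 ≈ -1.4742e+5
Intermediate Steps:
F(n) = √n
W(Q, H) = -3 - H + 6*Q (W(Q, H) = -3 + (6*Q - H) = -3 + (-H + 6*Q) = -3 - H + 6*Q)
M = 22 (M = -2*(-11) = 22)
d(l, Y) = 24*l*√Y (d(l, Y) = (√Y*4)*(-3 - 1*(-3) + 6*l) = (4*√Y)*(-3 + 3 + 6*l) = (4*√Y)*(6*l) = 24*l*√Y)
d(M, 78) - 152081 = 24*22*√78 - 152081 = 528*√78 - 152081 = -152081 + 528*√78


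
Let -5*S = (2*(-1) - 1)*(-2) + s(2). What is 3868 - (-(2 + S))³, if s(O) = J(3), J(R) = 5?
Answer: 483499/125 ≈ 3868.0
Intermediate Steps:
s(O) = 5
S = -11/5 (S = -((2*(-1) - 1)*(-2) + 5)/5 = -((-2 - 1)*(-2) + 5)/5 = -(-3*(-2) + 5)/5 = -(6 + 5)/5 = -⅕*11 = -11/5 ≈ -2.2000)
3868 - (-(2 + S))³ = 3868 - (-(2 - 11/5))³ = 3868 - (-1*(-⅕))³ = 3868 - (⅕)³ = 3868 - 1*1/125 = 3868 - 1/125 = 483499/125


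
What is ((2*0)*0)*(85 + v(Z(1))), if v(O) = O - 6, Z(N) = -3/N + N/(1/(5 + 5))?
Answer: 0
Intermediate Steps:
Z(N) = -3/N + 10*N (Z(N) = -3/N + N/(1/10) = -3/N + N/(⅒) = -3/N + N*10 = -3/N + 10*N)
v(O) = -6 + O
((2*0)*0)*(85 + v(Z(1))) = ((2*0)*0)*(85 + (-6 + (-3/1 + 10*1))) = (0*0)*(85 + (-6 + (-3*1 + 10))) = 0*(85 + (-6 + (-3 + 10))) = 0*(85 + (-6 + 7)) = 0*(85 + 1) = 0*86 = 0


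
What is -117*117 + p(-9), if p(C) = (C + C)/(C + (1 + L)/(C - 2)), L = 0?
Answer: -684351/50 ≈ -13687.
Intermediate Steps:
p(C) = 2*C/(C + 1/(-2 + C)) (p(C) = (C + C)/(C + (1 + 0)/(C - 2)) = (2*C)/(C + 1/(-2 + C)) = 2*C/(C + 1/(-2 + C)))
-117*117 + p(-9) = -117*117 + 2*(-9)*(-2 - 9)/(1 + (-9)² - 2*(-9)) = -13689 + 2*(-9)*(-11)/(1 + 81 + 18) = -13689 + 2*(-9)*(-11)/100 = -13689 + 2*(-9)*(1/100)*(-11) = -13689 + 99/50 = -684351/50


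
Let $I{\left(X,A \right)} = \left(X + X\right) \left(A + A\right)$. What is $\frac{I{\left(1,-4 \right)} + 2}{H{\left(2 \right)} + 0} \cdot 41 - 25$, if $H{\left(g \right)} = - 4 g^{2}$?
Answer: $\frac{87}{8} \approx 10.875$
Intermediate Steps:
$I{\left(X,A \right)} = 4 A X$ ($I{\left(X,A \right)} = 2 X 2 A = 4 A X$)
$\frac{I{\left(1,-4 \right)} + 2}{H{\left(2 \right)} + 0} \cdot 41 - 25 = \frac{4 \left(-4\right) 1 + 2}{- 4 \cdot 2^{2} + 0} \cdot 41 - 25 = \frac{-16 + 2}{\left(-4\right) 4 + 0} \cdot 41 - 25 = - \frac{14}{-16 + 0} \cdot 41 - 25 = - \frac{14}{-16} \cdot 41 - 25 = \left(-14\right) \left(- \frac{1}{16}\right) 41 - 25 = \frac{7}{8} \cdot 41 - 25 = \frac{287}{8} - 25 = \frac{87}{8}$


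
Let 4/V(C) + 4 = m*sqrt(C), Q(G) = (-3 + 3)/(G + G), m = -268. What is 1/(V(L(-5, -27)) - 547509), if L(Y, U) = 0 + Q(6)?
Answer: -1/547510 ≈ -1.8265e-6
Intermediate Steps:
Q(G) = 0 (Q(G) = 0/((2*G)) = 0*(1/(2*G)) = 0)
L(Y, U) = 0 (L(Y, U) = 0 + 0 = 0)
V(C) = 4/(-4 - 268*sqrt(C))
1/(V(L(-5, -27)) - 547509) = 1/(-1/(1 + 67*sqrt(0)) - 547509) = 1/(-1/(1 + 67*0) - 547509) = 1/(-1/(1 + 0) - 547509) = 1/(-1/1 - 547509) = 1/(-1*1 - 547509) = 1/(-1 - 547509) = 1/(-547510) = -1/547510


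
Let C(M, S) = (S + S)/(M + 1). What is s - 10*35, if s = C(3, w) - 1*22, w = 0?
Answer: -372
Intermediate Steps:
C(M, S) = 2*S/(1 + M) (C(M, S) = (2*S)/(1 + M) = 2*S/(1 + M))
s = -22 (s = 2*0/(1 + 3) - 1*22 = 2*0/4 - 22 = 2*0*(¼) - 22 = 0 - 22 = -22)
s - 10*35 = -22 - 10*35 = -22 - 350 = -372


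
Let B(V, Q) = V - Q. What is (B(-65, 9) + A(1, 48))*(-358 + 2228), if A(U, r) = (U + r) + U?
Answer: -44880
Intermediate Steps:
A(U, r) = r + 2*U
(B(-65, 9) + A(1, 48))*(-358 + 2228) = ((-65 - 1*9) + (48 + 2*1))*(-358 + 2228) = ((-65 - 9) + (48 + 2))*1870 = (-74 + 50)*1870 = -24*1870 = -44880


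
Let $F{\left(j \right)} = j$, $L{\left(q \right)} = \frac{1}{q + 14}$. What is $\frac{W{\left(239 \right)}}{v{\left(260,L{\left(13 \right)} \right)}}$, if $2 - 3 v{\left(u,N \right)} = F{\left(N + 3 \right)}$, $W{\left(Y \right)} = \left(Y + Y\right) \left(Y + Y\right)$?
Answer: $- \frac{4626801}{7} \approx -6.6097 \cdot 10^{5}$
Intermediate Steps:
$L{\left(q \right)} = \frac{1}{14 + q}$
$W{\left(Y \right)} = 4 Y^{2}$ ($W{\left(Y \right)} = 2 Y 2 Y = 4 Y^{2}$)
$v{\left(u,N \right)} = - \frac{1}{3} - \frac{N}{3}$ ($v{\left(u,N \right)} = \frac{2}{3} - \frac{N + 3}{3} = \frac{2}{3} - \frac{3 + N}{3} = \frac{2}{3} - \left(1 + \frac{N}{3}\right) = - \frac{1}{3} - \frac{N}{3}$)
$\frac{W{\left(239 \right)}}{v{\left(260,L{\left(13 \right)} \right)}} = \frac{4 \cdot 239^{2}}{- \frac{1}{3} - \frac{1}{3 \left(14 + 13\right)}} = \frac{4 \cdot 57121}{- \frac{1}{3} - \frac{1}{3 \cdot 27}} = \frac{228484}{- \frac{1}{3} - \frac{1}{81}} = \frac{228484}{- \frac{28}{81}} = 228484 \left(- \frac{81}{28}\right) = - \frac{4626801}{7}$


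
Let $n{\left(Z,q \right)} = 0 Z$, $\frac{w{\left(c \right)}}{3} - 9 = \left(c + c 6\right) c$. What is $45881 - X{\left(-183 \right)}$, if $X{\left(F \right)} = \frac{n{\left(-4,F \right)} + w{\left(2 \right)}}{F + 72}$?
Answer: $45882$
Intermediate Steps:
$w{\left(c \right)} = 27 + 21 c^{2}$ ($w{\left(c \right)} = 27 + 3 \left(c + c 6\right) c = 27 + 3 \left(c + 6 c\right) c = 27 + 3 \cdot 7 c c = 27 + 3 \cdot 7 c^{2} = 27 + 21 c^{2}$)
$n{\left(Z,q \right)} = 0$
$X{\left(F \right)} = \frac{111}{72 + F}$ ($X{\left(F \right)} = \frac{0 + \left(27 + 21 \cdot 2^{2}\right)}{F + 72} = \frac{0 + \left(27 + 21 \cdot 4\right)}{72 + F} = \frac{0 + \left(27 + 84\right)}{72 + F} = \frac{0 + 111}{72 + F} = \frac{111}{72 + F}$)
$45881 - X{\left(-183 \right)} = 45881 - \frac{111}{72 - 183} = 45881 - \frac{111}{-111} = 45881 - 111 \left(- \frac{1}{111}\right) = 45881 - -1 = 45881 + 1 = 45882$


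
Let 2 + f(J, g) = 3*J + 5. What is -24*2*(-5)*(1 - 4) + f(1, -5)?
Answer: -714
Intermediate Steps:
f(J, g) = 3 + 3*J (f(J, g) = -2 + (3*J + 5) = -2 + (5 + 3*J) = 3 + 3*J)
-24*2*(-5)*(1 - 4) + f(1, -5) = -24*2*(-5)*(1 - 4) + (3 + 3*1) = -(-240)*(-3) + (3 + 3) = -24*30 + 6 = -720 + 6 = -714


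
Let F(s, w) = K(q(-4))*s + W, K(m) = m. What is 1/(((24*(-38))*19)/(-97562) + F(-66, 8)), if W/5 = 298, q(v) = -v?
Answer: 48781/59814170 ≈ 0.00081554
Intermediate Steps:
W = 1490 (W = 5*298 = 1490)
F(s, w) = 1490 + 4*s (F(s, w) = (-1*(-4))*s + 1490 = 4*s + 1490 = 1490 + 4*s)
1/(((24*(-38))*19)/(-97562) + F(-66, 8)) = 1/(((24*(-38))*19)/(-97562) + (1490 + 4*(-66))) = 1/(-912*19*(-1/97562) + (1490 - 264)) = 1/(-17328*(-1/97562) + 1226) = 1/(8664/48781 + 1226) = 1/(59814170/48781) = 48781/59814170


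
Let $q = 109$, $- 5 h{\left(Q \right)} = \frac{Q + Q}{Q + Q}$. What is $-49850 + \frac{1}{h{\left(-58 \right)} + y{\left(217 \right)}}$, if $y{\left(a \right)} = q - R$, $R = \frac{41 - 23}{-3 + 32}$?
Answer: $- \frac{781946955}{15686} \approx -49850.0$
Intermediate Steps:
$h{\left(Q \right)} = - \frac{1}{5}$ ($h{\left(Q \right)} = - \frac{\left(Q + Q\right) \frac{1}{Q + Q}}{5} = - \frac{2 Q \frac{1}{2 Q}}{5} = \left(- \frac{1}{5}\right) 1 = - \frac{1}{5}$)
$R = \frac{18}{29} \approx 0.62069$
$y{\left(a \right)} = \frac{3143}{29}$ ($y{\left(a \right)} = 109 - \frac{18}{29} = \frac{3143}{29}$)
$-49850 + \frac{1}{h{\left(-58 \right)} + y{\left(217 \right)}} = -49850 + \frac{1}{- \frac{1}{5} + \frac{3143}{29}} = -49850 + \frac{1}{\frac{15686}{145}} = -49850 + \frac{145}{15686} = - \frac{781946955}{15686}$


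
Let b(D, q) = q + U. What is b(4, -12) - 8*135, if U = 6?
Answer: -1086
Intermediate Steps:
b(D, q) = 6 + q (b(D, q) = q + 6 = 6 + q)
b(4, -12) - 8*135 = (6 - 12) - 8*135 = -6 - 1080 = -1086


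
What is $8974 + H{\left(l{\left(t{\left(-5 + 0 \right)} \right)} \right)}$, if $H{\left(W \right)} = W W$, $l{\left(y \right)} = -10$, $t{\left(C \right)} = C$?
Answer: $9074$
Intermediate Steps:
$H{\left(W \right)} = W^{2}$
$8974 + H{\left(l{\left(t{\left(-5 + 0 \right)} \right)} \right)} = 8974 + \left(-10\right)^{2} = 8974 + 100 = 9074$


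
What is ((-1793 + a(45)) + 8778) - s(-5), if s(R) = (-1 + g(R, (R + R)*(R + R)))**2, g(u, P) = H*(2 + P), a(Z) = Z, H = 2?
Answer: -34179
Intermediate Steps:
g(u, P) = 4 + 2*P (g(u, P) = 2*(2 + P) = 4 + 2*P)
s(R) = (3 + 8*R**2)**2 (s(R) = (-1 + (4 + 2*((R + R)*(R + R))))**2 = (-1 + (4 + 2*((2*R)*(2*R))))**2 = (-1 + (4 + 2*(4*R**2)))**2 = (-1 + (4 + 8*R**2))**2 = (3 + 8*R**2)**2)
((-1793 + a(45)) + 8778) - s(-5) = ((-1793 + 45) + 8778) - (3 + 8*(-5)**2)**2 = (-1748 + 8778) - (3 + 8*25)**2 = 7030 - (3 + 200)**2 = 7030 - 1*203**2 = 7030 - 1*41209 = 7030 - 41209 = -34179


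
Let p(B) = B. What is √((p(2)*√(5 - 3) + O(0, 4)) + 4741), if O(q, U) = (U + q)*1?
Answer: √(4745 + 2*√2) ≈ 68.905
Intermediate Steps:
O(q, U) = U + q
√((p(2)*√(5 - 3) + O(0, 4)) + 4741) = √((2*√(5 - 3) + (4 + 0)) + 4741) = √((2*√2 + 4) + 4741) = √((4 + 2*√2) + 4741) = √(4745 + 2*√2)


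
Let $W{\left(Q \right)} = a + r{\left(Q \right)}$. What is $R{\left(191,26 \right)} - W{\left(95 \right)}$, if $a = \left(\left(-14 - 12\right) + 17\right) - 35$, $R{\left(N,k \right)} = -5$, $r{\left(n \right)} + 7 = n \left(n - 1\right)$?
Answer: $-8884$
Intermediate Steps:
$r{\left(n \right)} = -7 + n \left(-1 + n\right)$ ($r{\left(n \right)} = -7 + n \left(n - 1\right) = -7 + n \left(-1 + n\right)$)
$a = -44$ ($a = \left(-26 + 17\right) - 35 = -9 - 35 = -44$)
$W{\left(Q \right)} = -51 + Q^{2} - Q$ ($W{\left(Q \right)} = -44 - \left(7 + Q - Q^{2}\right) = -51 + Q^{2} - Q$)
$R{\left(191,26 \right)} - W{\left(95 \right)} = -5 - \left(-51 + 95^{2} - 95\right) = -5 - \left(-51 + 9025 - 95\right) = -5 - 8879 = -8884$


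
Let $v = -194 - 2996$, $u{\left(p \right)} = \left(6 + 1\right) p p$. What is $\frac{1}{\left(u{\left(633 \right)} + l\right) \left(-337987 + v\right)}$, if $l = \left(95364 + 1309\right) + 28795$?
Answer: $- \frac{1}{999747892507} \approx -1.0003 \cdot 10^{-12}$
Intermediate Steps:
$u{\left(p \right)} = 7 p^{2}$ ($u{\left(p \right)} = 7 p p = 7 p^{2}$)
$l = 125468$ ($l = 96673 + 28795 = 125468$)
$v = -3190$ ($v = -194 - 2996 = -3190$)
$\frac{1}{\left(u{\left(633 \right)} + l\right) \left(-337987 + v\right)} = \frac{1}{\left(7 \cdot 633^{2} + 125468\right) \left(-337987 - 3190\right)} = \frac{1}{\left(7 \cdot 400689 + 125468\right) \left(-341177\right)} = \frac{1}{\left(2804823 + 125468\right) \left(-341177\right)} = \frac{1}{2930291 \left(-341177\right)} = \frac{1}{-999747892507} = - \frac{1}{999747892507}$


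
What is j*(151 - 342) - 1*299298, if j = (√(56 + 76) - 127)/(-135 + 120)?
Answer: -4513727/15 + 382*√33/15 ≈ -3.0077e+5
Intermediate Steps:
j = 127/15 - 2*√33/15 (j = (√132 - 127)/(-15) = (2*√33 - 127)*(-1/15) = (-127 + 2*√33)*(-1/15) = 127/15 - 2*√33/15 ≈ 7.7007)
j*(151 - 342) - 1*299298 = (127/15 - 2*√33/15)*(151 - 342) - 1*299298 = (127/15 - 2*√33/15)*(-191) - 299298 = (-24257/15 + 382*√33/15) - 299298 = -4513727/15 + 382*√33/15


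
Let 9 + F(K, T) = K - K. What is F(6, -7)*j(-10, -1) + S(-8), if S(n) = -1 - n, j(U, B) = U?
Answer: 97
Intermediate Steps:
F(K, T) = -9 (F(K, T) = -9 + (K - K) = -9 + 0 = -9)
F(6, -7)*j(-10, -1) + S(-8) = -9*(-10) + (-1 - 1*(-8)) = 90 + (-1 + 8) = 90 + 7 = 97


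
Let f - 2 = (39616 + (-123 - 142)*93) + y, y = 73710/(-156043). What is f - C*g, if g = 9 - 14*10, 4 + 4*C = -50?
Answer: 4120792167/312086 ≈ 13204.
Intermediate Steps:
C = -27/2 (C = -1 + (1/4)*(-50) = -1 - 25/2 = -27/2 ≈ -13.500)
y = -73710/156043 (y = 73710*(-1/156043) = -73710/156043 ≈ -0.47237)
g = -131 (g = 9 - 140 = -131)
f = 2336358129/156043 (f = 2 + ((39616 + (-123 - 142)*93) - 73710/156043) = 2 + ((39616 - 265*93) - 73710/156043) = 2 + ((39616 - 24645) - 73710/156043) = 2 + (14971 - 73710/156043) = 2 + 2336046043/156043 = 2336358129/156043 ≈ 14973.)
f - C*g = 2336358129/156043 - (-27)*(-131)/2 = 2336358129/156043 - 1*3537/2 = 2336358129/156043 - 3537/2 = 4120792167/312086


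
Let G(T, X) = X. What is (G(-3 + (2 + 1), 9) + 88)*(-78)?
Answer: -7566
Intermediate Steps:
(G(-3 + (2 + 1), 9) + 88)*(-78) = (9 + 88)*(-78) = 97*(-78) = -7566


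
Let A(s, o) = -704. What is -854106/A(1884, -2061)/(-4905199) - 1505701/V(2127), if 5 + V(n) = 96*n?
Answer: -236352344415869/32050491782816 ≈ -7.3744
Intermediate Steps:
V(n) = -5 + 96*n
-854106/A(1884, -2061)/(-4905199) - 1505701/V(2127) = -854106/(-704)/(-4905199) - 1505701/(-5 + 96*2127) = -854106*(-1/704)*(-1/4905199) - 1505701/(-5 + 204192) = (38823/32)*(-1/4905199) - 1505701/204187 = -38823/156966368 - 1505701*1/204187 = -38823/156966368 - 1505701/204187 = -236352344415869/32050491782816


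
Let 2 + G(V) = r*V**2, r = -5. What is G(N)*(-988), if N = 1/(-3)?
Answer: 22724/9 ≈ 2524.9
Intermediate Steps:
N = -1/3 (N = 1*(-1/3) = -1/3 ≈ -0.33333)
G(V) = -2 - 5*V**2
G(N)*(-988) = (-2 - 5*(-1/3)**2)*(-988) = (-2 - 5*1/9)*(-988) = (-2 - 5/9)*(-988) = -23/9*(-988) = 22724/9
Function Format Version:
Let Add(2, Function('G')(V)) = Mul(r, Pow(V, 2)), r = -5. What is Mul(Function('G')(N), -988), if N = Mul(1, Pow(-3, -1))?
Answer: Rational(22724, 9) ≈ 2524.9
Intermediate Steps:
N = Rational(-1, 3) (N = Mul(1, Rational(-1, 3)) = Rational(-1, 3) ≈ -0.33333)
Function('G')(V) = Add(-2, Mul(-5, Pow(V, 2)))
Mul(Function('G')(N), -988) = Mul(Add(-2, Mul(-5, Pow(Rational(-1, 3), 2))), -988) = Mul(Add(-2, Mul(-5, Rational(1, 9))), -988) = Mul(Add(-2, Rational(-5, 9)), -988) = Mul(Rational(-23, 9), -988) = Rational(22724, 9)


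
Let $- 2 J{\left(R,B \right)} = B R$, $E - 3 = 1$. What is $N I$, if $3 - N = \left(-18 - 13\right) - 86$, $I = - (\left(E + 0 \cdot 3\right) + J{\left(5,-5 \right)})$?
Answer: $-1980$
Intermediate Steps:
$E = 4$ ($E = 3 + 1 = 4$)
$J{\left(R,B \right)} = - \frac{B R}{2}$
$I = - \frac{33}{2}$ ($I = - (\left(4 + 0 \cdot 3\right) - \left(- \frac{5}{2}\right) 5) = - (\left(4 + 0\right) + \frac{25}{2}) = - (4 + \frac{25}{2}) = \left(-1\right) \frac{33}{2} = - \frac{33}{2} \approx -16.5$)
$N = 120$ ($N = 3 - \left(\left(-18 - 13\right) - 86\right) = 3 - \left(-31 - 86\right) = 3 - -117 = 3 + 117 = 120$)
$N I = 120 \left(- \frac{33}{2}\right) = -1980$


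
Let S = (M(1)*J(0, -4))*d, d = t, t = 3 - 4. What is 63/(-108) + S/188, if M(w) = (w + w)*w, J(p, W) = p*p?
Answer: -7/12 ≈ -0.58333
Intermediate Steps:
t = -1
J(p, W) = p²
d = -1
M(w) = 2*w² (M(w) = (2*w)*w = 2*w²)
S = 0 (S = ((2*1²)*0²)*(-1) = ((2*1)*0)*(-1) = (2*0)*(-1) = 0*(-1) = 0)
63/(-108) + S/188 = 63/(-108) + 0/188 = 63*(-1/108) + 0*(1/188) = -7/12 + 0 = -7/12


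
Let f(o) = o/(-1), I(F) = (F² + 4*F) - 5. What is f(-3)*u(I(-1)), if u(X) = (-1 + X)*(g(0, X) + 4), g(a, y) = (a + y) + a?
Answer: 108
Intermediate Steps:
g(a, y) = y + 2*a
I(F) = -5 + F² + 4*F
u(X) = (-1 + X)*(4 + X) (u(X) = (-1 + X)*((X + 2*0) + 4) = (-1 + X)*((X + 0) + 4) = (-1 + X)*(X + 4) = (-1 + X)*(4 + X))
f(o) = -o (f(o) = o*(-1) = -o)
f(-3)*u(I(-1)) = (-1*(-3))*(-4 + (-5 + (-1)² + 4*(-1))² + 3*(-5 + (-1)² + 4*(-1))) = 3*(-4 + (-5 + 1 - 4)² + 3*(-5 + 1 - 4)) = 3*(-4 + (-8)² + 3*(-8)) = 3*(-4 + 64 - 24) = 3*36 = 108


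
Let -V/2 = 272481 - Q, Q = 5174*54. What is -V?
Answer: -13830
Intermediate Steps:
Q = 279396
V = 13830 (V = -2*(272481 - 1*279396) = -2*(272481 - 279396) = -2*(-6915) = 13830)
-V = -1*13830 = -13830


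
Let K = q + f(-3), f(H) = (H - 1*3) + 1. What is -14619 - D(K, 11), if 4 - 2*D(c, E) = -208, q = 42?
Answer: -14725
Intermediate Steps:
f(H) = -2 + H (f(H) = (H - 3) + 1 = (-3 + H) + 1 = -2 + H)
K = 37 (K = 42 + (-2 - 3) = 42 - 5 = 37)
D(c, E) = 106 (D(c, E) = 2 - 1/2*(-208) = 2 + 104 = 106)
-14619 - D(K, 11) = -14619 - 1*106 = -14619 - 106 = -14725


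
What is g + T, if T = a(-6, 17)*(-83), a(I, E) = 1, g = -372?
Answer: -455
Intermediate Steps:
T = -83 (T = 1*(-83) = -83)
g + T = -372 - 83 = -455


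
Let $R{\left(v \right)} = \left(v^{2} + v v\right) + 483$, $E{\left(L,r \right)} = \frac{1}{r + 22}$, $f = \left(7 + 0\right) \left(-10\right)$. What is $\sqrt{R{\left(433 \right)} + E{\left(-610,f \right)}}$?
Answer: $\frac{\sqrt{54066381}}{12} \approx 612.75$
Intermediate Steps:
$f = -70$ ($f = 7 \left(-10\right) = -70$)
$E{\left(L,r \right)} = \frac{1}{22 + r}$
$R{\left(v \right)} = 483 + 2 v^{2}$ ($R{\left(v \right)} = \left(v^{2} + v^{2}\right) + 483 = 2 v^{2} + 483 = 483 + 2 v^{2}$)
$\sqrt{R{\left(433 \right)} + E{\left(-610,f \right)}} = \sqrt{\left(483 + 2 \cdot 433^{2}\right) + \frac{1}{22 - 70}} = \sqrt{\left(483 + 2 \cdot 187489\right) + \frac{1}{-48}} = \sqrt{\left(483 + 374978\right) - \frac{1}{48}} = \sqrt{375461 - \frac{1}{48}} = \sqrt{\frac{18022127}{48}} = \frac{\sqrt{54066381}}{12}$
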